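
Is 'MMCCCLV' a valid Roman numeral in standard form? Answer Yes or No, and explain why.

'MMCCCLV': Check the rules: uses only the symbols I, V, X, L, C, D, M; no symbol is repeated more than three times in a row; V, L and D each appear at most once; no smaller symbol precedes a larger one (values never increase from left to right). Value: M (1000) + M (1000) + C (100) + C (100) + C (100) + L (50) + V (5) = 2355. So it is a valid standard Roman numeral.

Yes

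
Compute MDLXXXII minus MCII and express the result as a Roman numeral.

MDLXXXII = 1582
MCII = 1102
1582 - 1102 = 480

CDLXXX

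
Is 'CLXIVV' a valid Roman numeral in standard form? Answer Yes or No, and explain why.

'CLXIVV': V should not appear more than once

No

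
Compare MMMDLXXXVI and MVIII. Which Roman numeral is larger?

MMMDLXXXVI = 3586
MVIII = 1008
3586 is larger

MMMDLXXXVI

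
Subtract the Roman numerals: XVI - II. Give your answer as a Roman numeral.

XVI = 16
II = 2
16 - 2 = 14

XIV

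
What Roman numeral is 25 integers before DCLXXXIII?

DCLXXXIII = 683
683 - 25 = 658

DCLVIII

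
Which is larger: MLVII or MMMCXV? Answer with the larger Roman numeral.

MLVII = 1057
MMMCXV = 3115
3115 is larger

MMMCXV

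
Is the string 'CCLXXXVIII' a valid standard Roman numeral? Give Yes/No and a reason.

'CCLXXXVIII': Check the rules: uses only the symbols I, V, X, L, C, D, M; no symbol is repeated more than three times in a row; V, L and D each appear at most once; no smaller symbol precedes a larger one (values never increase from left to right). Value: C (100) + C (100) + L (50) + X (10) + X (10) + X (10) + V (5) + I (1) + I (1) + I (1) = 288. So it is a valid standard Roman numeral.

Yes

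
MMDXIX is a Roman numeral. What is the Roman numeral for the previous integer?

MMDXIX = 2519; previous is 2518

MMDXVIII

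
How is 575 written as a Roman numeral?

Convert 575 to Roman numerals:
  575 contains 1×500 (D)
  75 contains 1×50 (L)
  25 contains 2×10 (XX)
  5 contains 1×5 (V)

DLXXV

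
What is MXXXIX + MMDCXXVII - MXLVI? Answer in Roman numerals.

MXXXIX = 1039, MMDCXXVII = 2627, MXLVI = 1046
1039 + 2627 = 3666
3666 - 1046 = 2620

MMDCXX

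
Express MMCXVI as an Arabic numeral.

MMCXVI: M=1000, M=1000, C=100, X=10, V=5, I=1
1000 + 1000 + 100 + 10 + 5 + 1 = 2116

2116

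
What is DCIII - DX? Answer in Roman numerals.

DCIII = 603
DX = 510
603 - 510 = 93

XCIII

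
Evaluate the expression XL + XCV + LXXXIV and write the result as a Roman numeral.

XL = 40, XCV = 95, LXXXIV = 84
40 + 95 = 135
135 + 84 = 219

CCXIX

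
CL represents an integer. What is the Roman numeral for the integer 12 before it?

CL = 150
150 - 12 = 138

CXXXVIII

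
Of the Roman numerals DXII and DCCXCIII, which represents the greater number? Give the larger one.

DXII = 512
DCCXCIII = 793
793 is larger

DCCXCIII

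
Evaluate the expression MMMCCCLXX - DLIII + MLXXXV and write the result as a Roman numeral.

MMMCCCLXX = 3370, DLIII = 553, MLXXXV = 1085
3370 - 553 = 2817
2817 + 1085 = 3902

MMMCMII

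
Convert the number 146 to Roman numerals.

Convert 146 to Roman numerals:
  146 contains 1×100 (C)
  46 contains 1×40 (XL)
  6 contains 1×5 (V)
  1 contains 1×1 (I)

CXLVI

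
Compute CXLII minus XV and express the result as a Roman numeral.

CXLII = 142
XV = 15
142 - 15 = 127

CXXVII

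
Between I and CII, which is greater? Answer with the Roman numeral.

I = 1
CII = 102
102 is larger

CII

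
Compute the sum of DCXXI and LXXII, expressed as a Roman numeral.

DCXXI = 621
LXXII = 72
621 + 72 = 693

DCXCIII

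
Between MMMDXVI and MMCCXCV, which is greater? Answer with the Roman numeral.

MMMDXVI = 3516
MMCCXCV = 2295
3516 is larger

MMMDXVI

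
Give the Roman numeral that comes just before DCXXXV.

DCXXXV = 635, so the previous integer is 635 - 1 = 634

DCXXXIV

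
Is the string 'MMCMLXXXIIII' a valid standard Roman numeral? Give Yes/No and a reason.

'MMCMLXXXIIII': More than 3 consecutive I's

No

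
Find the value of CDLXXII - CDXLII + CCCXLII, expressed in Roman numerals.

CDLXXII = 472, CDXLII = 442, CCCXLII = 342
472 - 442 = 30
30 + 342 = 372

CCCLXXII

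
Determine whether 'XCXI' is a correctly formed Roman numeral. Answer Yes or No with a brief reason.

'XCXI': X cannot come right after the subtractive pair XC: once X is subtracted in XC, the next symbol must be smaller than X

No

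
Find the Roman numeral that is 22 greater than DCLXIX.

DCLXIX = 669
669 + 22 = 691

DCXCI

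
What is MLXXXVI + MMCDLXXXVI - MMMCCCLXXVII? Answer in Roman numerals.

MLXXXVI = 1086, MMCDLXXXVI = 2486, MMMCCCLXXVII = 3377
1086 + 2486 = 3572
3572 - 3377 = 195

CXCV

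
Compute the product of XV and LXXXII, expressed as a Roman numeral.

XV = 15
LXXXII = 82
15 × 82 = 1230

MCCXXX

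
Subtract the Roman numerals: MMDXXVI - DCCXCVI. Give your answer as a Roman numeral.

MMDXXVI = 2526
DCCXCVI = 796
2526 - 796 = 1730

MDCCXXX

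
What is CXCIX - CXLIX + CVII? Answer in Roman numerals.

CXCIX = 199, CXLIX = 149, CVII = 107
199 - 149 = 50
50 + 107 = 157

CLVII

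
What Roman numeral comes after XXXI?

XXXI = 31; next is 32

XXXII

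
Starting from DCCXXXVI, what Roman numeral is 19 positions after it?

DCCXXXVI = 736
736 + 19 = 755

DCCLV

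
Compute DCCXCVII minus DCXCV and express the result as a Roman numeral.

DCCXCVII = 797
DCXCV = 695
797 - 695 = 102

CII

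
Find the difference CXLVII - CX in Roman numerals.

CXLVII = 147
CX = 110
147 - 110 = 37

XXXVII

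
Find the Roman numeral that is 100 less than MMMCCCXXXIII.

MMMCCCXXXIII = 3333
3333 - 100 = 3233

MMMCCXXXIII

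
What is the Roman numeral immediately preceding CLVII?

CLVII = 157, so the previous integer is 157 - 1 = 156

CLVI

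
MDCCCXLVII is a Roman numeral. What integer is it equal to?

MDCCCXLVII: M=1000, D=500, C=100, C=100, C=100, XL=40, V=5, I=1, I=1
1000 + 500 + 100 + 100 + 100 + 40 + 5 + 1 + 1 = 1847

1847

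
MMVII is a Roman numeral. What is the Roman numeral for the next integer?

MMVII = 2007, so the next integer is 2007 + 1 = 2008

MMVIII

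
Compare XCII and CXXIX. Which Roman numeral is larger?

XCII = 92
CXXIX = 129
129 is larger

CXXIX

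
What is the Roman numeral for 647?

Convert 647 to Roman numerals:
  647 contains 1×500 (D)
  147 contains 1×100 (C)
  47 contains 1×40 (XL)
  7 contains 1×5 (V)
  2 contains 2×1 (II)

DCXLVII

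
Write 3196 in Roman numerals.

Convert 3196 to Roman numerals:
  3196 contains 3×1000 (MMM)
  196 contains 1×100 (C)
  96 contains 1×90 (XC)
  6 contains 1×5 (V)
  1 contains 1×1 (I)

MMMCXCVI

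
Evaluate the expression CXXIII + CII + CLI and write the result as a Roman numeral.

CXXIII = 123, CII = 102, CLI = 151
123 + 102 = 225
225 + 151 = 376

CCCLXXVI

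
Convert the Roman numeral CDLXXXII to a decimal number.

CDLXXXII: CD=400, L=50, X=10, X=10, X=10, I=1, I=1
400 + 50 + 10 + 10 + 10 + 1 + 1 = 482

482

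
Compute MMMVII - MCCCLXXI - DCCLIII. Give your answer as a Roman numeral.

MMMVII = 3007, MCCCLXXI = 1371, DCCLIII = 753
3007 - 1371 = 1636
1636 - 753 = 883

DCCCLXXXIII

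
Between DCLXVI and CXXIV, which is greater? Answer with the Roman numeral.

DCLXVI = 666
CXXIV = 124
666 is larger

DCLXVI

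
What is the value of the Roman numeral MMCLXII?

MMCLXII: M=1000, M=1000, C=100, L=50, X=10, I=1, I=1
1000 + 1000 + 100 + 50 + 10 + 1 + 1 = 2162

2162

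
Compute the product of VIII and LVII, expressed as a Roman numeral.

VIII = 8
LVII = 57
8 × 57 = 456

CDLVI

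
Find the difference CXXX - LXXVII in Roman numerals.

CXXX = 130
LXXVII = 77
130 - 77 = 53

LIII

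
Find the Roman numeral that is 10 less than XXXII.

XXXII = 32
32 - 10 = 22

XXII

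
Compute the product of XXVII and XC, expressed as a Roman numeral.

XXVII = 27
XC = 90
27 × 90 = 2430

MMCDXXX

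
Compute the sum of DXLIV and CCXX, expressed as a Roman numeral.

DXLIV = 544
CCXX = 220
544 + 220 = 764

DCCLXIV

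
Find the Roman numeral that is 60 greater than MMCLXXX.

MMCLXXX = 2180
2180 + 60 = 2240

MMCCXL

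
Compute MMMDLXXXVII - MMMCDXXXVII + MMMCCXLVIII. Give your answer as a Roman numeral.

MMMDLXXXVII = 3587, MMMCDXXXVII = 3437, MMMCCXLVIII = 3248
3587 - 3437 = 150
150 + 3248 = 3398

MMMCCCXCVIII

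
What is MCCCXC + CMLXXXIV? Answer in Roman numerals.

MCCCXC = 1390
CMLXXXIV = 984
1390 + 984 = 2374

MMCCCLXXIV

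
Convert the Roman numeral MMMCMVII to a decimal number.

MMMCMVII: M=1000, M=1000, M=1000, CM=900, V=5, I=1, I=1
1000 + 1000 + 1000 + 900 + 5 + 1 + 1 = 3907

3907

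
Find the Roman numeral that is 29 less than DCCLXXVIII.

DCCLXXVIII = 778
778 - 29 = 749

DCCXLIX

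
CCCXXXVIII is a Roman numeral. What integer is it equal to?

CCCXXXVIII: C=100, C=100, C=100, X=10, X=10, X=10, V=5, I=1, I=1, I=1
100 + 100 + 100 + 10 + 10 + 10 + 5 + 1 + 1 + 1 = 338

338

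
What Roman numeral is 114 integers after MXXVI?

MXXVI = 1026
1026 + 114 = 1140

MCXL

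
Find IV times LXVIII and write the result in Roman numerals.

IV = 4
LXVIII = 68
4 × 68 = 272

CCLXXII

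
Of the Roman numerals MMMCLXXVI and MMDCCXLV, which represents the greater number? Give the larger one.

MMMCLXXVI = 3176
MMDCCXLV = 2745
3176 is larger

MMMCLXXVI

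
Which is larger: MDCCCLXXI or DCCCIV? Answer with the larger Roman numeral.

MDCCCLXXI = 1871
DCCCIV = 804
1871 is larger

MDCCCLXXI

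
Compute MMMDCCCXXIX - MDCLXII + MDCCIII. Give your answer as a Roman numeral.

MMMDCCCXXIX = 3829, MDCLXII = 1662, MDCCIII = 1703
3829 - 1662 = 2167
2167 + 1703 = 3870

MMMDCCCLXX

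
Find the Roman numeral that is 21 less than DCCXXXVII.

DCCXXXVII = 737
737 - 21 = 716

DCCXVI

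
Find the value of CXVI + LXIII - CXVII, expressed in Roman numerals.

CXVI = 116, LXIII = 63, CXVII = 117
116 + 63 = 179
179 - 117 = 62

LXII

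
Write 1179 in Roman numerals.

Convert 1179 to Roman numerals:
  1179 contains 1×1000 (M)
  179 contains 1×100 (C)
  79 contains 1×50 (L)
  29 contains 2×10 (XX)
  9 contains 1×9 (IX)

MCLXXIX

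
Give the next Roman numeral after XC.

XC = 90, so the next integer is 90 + 1 = 91

XCI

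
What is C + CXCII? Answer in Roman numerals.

C = 100
CXCII = 192
100 + 192 = 292

CCXCII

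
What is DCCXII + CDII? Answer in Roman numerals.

DCCXII = 712
CDII = 402
712 + 402 = 1114

MCXIV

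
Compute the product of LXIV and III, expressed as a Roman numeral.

LXIV = 64
III = 3
64 × 3 = 192

CXCII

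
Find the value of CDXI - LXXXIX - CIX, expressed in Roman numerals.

CDXI = 411, LXXXIX = 89, CIX = 109
411 - 89 = 322
322 - 109 = 213

CCXIII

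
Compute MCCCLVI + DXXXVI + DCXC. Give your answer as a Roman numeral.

MCCCLVI = 1356, DXXXVI = 536, DCXC = 690
1356 + 536 = 1892
1892 + 690 = 2582

MMDLXXXII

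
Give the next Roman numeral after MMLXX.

MMLXX = 2070; next is 2071

MMLXXI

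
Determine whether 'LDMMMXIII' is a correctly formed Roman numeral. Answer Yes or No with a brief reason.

'LDMMMXIII': Invalid subtractive combination: LD

No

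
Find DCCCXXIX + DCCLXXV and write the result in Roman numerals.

DCCCXXIX = 829
DCCLXXV = 775
829 + 775 = 1604

MDCIV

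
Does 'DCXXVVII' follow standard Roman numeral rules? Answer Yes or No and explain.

'DCXXVVII': V should not appear more than once

No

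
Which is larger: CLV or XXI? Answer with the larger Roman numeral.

CLV = 155
XXI = 21
155 is larger

CLV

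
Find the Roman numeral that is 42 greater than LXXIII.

LXXIII = 73
73 + 42 = 115

CXV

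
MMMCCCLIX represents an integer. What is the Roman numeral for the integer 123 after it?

MMMCCCLIX = 3359
3359 + 123 = 3482

MMMCDLXXXII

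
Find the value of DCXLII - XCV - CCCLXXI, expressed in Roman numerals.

DCXLII = 642, XCV = 95, CCCLXXI = 371
642 - 95 = 547
547 - 371 = 176

CLXXVI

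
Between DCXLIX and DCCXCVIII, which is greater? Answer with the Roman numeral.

DCXLIX = 649
DCCXCVIII = 798
798 is larger

DCCXCVIII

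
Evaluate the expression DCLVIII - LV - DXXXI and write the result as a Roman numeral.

DCLVIII = 658, LV = 55, DXXXI = 531
658 - 55 = 603
603 - 531 = 72

LXXII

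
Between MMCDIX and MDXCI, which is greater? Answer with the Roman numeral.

MMCDIX = 2409
MDXCI = 1591
2409 is larger

MMCDIX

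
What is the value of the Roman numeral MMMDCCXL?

MMMDCCXL: M=1000, M=1000, M=1000, D=500, C=100, C=100, XL=40
1000 + 1000 + 1000 + 500 + 100 + 100 + 40 = 3740

3740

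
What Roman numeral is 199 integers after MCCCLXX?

MCCCLXX = 1370
1370 + 199 = 1569

MDLXIX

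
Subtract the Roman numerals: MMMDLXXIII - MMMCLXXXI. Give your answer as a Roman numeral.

MMMDLXXIII = 3573
MMMCLXXXI = 3181
3573 - 3181 = 392

CCCXCII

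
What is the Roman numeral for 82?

Convert 82 to Roman numerals:
  82 contains 1×50 (L)
  32 contains 3×10 (XXX)
  2 contains 2×1 (II)

LXXXII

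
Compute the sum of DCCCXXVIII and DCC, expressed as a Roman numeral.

DCCCXXVIII = 828
DCC = 700
828 + 700 = 1528

MDXXVIII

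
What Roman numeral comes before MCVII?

MCVII = 1107; previous is 1106

MCVI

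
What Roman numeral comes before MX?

MX = 1010, so the previous integer is 1010 - 1 = 1009

MIX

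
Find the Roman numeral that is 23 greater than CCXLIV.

CCXLIV = 244
244 + 23 = 267

CCLXVII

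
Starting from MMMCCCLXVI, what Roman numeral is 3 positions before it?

MMMCCCLXVI = 3366
3366 - 3 = 3363

MMMCCCLXIII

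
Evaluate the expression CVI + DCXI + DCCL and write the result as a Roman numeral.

CVI = 106, DCXI = 611, DCCL = 750
106 + 611 = 717
717 + 750 = 1467

MCDLXVII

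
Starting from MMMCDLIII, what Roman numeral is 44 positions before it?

MMMCDLIII = 3453
3453 - 44 = 3409

MMMCDIX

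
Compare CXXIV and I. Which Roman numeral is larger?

CXXIV = 124
I = 1
124 is larger

CXXIV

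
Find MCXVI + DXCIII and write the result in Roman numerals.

MCXVI = 1116
DXCIII = 593
1116 + 593 = 1709

MDCCIX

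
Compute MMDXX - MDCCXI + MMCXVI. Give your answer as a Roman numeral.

MMDXX = 2520, MDCCXI = 1711, MMCXVI = 2116
2520 - 1711 = 809
809 + 2116 = 2925

MMCMXXV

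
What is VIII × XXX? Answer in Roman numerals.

VIII = 8
XXX = 30
8 × 30 = 240

CCXL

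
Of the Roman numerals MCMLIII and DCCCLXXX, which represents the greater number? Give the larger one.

MCMLIII = 1953
DCCCLXXX = 880
1953 is larger

MCMLIII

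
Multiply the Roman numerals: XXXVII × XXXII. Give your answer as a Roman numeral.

XXXVII = 37
XXXII = 32
37 × 32 = 1184

MCLXXXIV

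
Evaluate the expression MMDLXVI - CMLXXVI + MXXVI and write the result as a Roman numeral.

MMDLXVI = 2566, CMLXXVI = 976, MXXVI = 1026
2566 - 976 = 1590
1590 + 1026 = 2616

MMDCXVI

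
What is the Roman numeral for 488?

Convert 488 to Roman numerals:
  488 contains 1×400 (CD)
  88 contains 1×50 (L)
  38 contains 3×10 (XXX)
  8 contains 1×5 (V)
  3 contains 3×1 (III)

CDLXXXVIII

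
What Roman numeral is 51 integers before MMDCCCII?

MMDCCCII = 2802
2802 - 51 = 2751

MMDCCLI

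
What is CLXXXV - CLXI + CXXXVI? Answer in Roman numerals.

CLXXXV = 185, CLXI = 161, CXXXVI = 136
185 - 161 = 24
24 + 136 = 160

CLX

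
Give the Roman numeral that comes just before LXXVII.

LXXVII = 77; previous is 76

LXXVI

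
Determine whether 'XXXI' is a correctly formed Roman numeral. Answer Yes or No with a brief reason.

'XXXI': Check the rules: uses only the symbols I, V, X, L, C, D, M; no symbol is repeated more than three times in a row; V, L and D each appear at most once; no smaller symbol precedes a larger one (values never increase from left to right). Value: X (10) + X (10) + X (10) + I (1) = 31. So it is a valid standard Roman numeral.

Yes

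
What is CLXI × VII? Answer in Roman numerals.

CLXI = 161
VII = 7
161 × 7 = 1127

MCXXVII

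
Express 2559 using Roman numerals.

Convert 2559 to Roman numerals:
  2559 contains 2×1000 (MM)
  559 contains 1×500 (D)
  59 contains 1×50 (L)
  9 contains 1×9 (IX)

MMDLIX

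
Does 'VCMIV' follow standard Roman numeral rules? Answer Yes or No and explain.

'VCMIV': V should not appear more than once

No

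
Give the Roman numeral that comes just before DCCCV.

DCCCV = 805, so the previous integer is 805 - 1 = 804

DCCCIV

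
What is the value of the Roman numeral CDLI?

CDLI: CD=400, L=50, I=1
400 + 50 + 1 = 451

451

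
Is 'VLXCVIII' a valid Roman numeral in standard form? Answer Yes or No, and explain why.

'VLXCVIII': V should not appear more than once

No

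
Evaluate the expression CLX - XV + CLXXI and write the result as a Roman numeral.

CLX = 160, XV = 15, CLXXI = 171
160 - 15 = 145
145 + 171 = 316

CCCXVI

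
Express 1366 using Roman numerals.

Convert 1366 to Roman numerals:
  1366 contains 1×1000 (M)
  366 contains 3×100 (CCC)
  66 contains 1×50 (L)
  16 contains 1×10 (X)
  6 contains 1×5 (V)
  1 contains 1×1 (I)

MCCCLXVI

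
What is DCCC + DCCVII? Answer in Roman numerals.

DCCC = 800
DCCVII = 707
800 + 707 = 1507

MDVII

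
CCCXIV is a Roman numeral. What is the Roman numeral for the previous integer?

CCCXIV = 314; previous is 313

CCCXIII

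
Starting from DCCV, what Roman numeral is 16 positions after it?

DCCV = 705
705 + 16 = 721

DCCXXI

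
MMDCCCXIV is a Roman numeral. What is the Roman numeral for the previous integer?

MMDCCCXIV = 2814; previous is 2813

MMDCCCXIII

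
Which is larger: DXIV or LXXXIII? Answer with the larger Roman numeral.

DXIV = 514
LXXXIII = 83
514 is larger

DXIV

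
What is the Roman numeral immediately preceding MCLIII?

MCLIII = 1153, so the previous integer is 1153 - 1 = 1152

MCLII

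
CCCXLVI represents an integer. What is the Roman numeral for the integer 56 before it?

CCCXLVI = 346
346 - 56 = 290

CCXC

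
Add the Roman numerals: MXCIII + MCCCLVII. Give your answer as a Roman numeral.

MXCIII = 1093
MCCCLVII = 1357
1093 + 1357 = 2450

MMCDL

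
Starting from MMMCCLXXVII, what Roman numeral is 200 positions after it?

MMMCCLXXVII = 3277
3277 + 200 = 3477

MMMCDLXXVII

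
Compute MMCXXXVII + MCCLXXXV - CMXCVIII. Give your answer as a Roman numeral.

MMCXXXVII = 2137, MCCLXXXV = 1285, CMXCVIII = 998
2137 + 1285 = 3422
3422 - 998 = 2424

MMCDXXIV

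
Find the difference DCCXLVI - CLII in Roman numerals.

DCCXLVI = 746
CLII = 152
746 - 152 = 594

DXCIV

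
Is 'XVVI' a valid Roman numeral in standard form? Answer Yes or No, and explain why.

'XVVI': V should not appear more than once

No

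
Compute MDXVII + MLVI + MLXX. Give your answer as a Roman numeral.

MDXVII = 1517, MLVI = 1056, MLXX = 1070
1517 + 1056 = 2573
2573 + 1070 = 3643

MMMDCXLIII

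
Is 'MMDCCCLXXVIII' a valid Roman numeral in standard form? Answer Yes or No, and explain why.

'MMDCCCLXXVIII': Check the rules: uses only the symbols I, V, X, L, C, D, M; no symbol is repeated more than three times in a row; V, L and D each appear at most once; no smaller symbol precedes a larger one (values never increase from left to right). Value: M (1000) + M (1000) + D (500) + C (100) + C (100) + C (100) + L (50) + X (10) + X (10) + V (5) + I (1) + I (1) + I (1) = 2878. So it is a valid standard Roman numeral.

Yes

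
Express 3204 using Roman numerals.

Convert 3204 to Roman numerals:
  3204 contains 3×1000 (MMM)
  204 contains 2×100 (CC)
  4 contains 1×4 (IV)

MMMCCIV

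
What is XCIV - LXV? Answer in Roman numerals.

XCIV = 94
LXV = 65
94 - 65 = 29

XXIX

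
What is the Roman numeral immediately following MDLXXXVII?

MDLXXXVII = 1587; next is 1588

MDLXXXVIII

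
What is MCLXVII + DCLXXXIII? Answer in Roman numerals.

MCLXVII = 1167
DCLXXXIII = 683
1167 + 683 = 1850

MDCCCL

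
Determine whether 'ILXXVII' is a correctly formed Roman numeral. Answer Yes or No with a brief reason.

'ILXXVII': Invalid subtractive combination: IL

No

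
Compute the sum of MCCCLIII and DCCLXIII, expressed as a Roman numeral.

MCCCLIII = 1353
DCCLXIII = 763
1353 + 763 = 2116

MMCXVI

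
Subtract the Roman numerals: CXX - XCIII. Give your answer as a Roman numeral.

CXX = 120
XCIII = 93
120 - 93 = 27

XXVII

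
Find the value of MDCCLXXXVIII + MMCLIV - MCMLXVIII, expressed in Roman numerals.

MDCCLXXXVIII = 1788, MMCLIV = 2154, MCMLXVIII = 1968
1788 + 2154 = 3942
3942 - 1968 = 1974

MCMLXXIV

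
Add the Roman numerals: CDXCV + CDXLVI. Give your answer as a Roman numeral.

CDXCV = 495
CDXLVI = 446
495 + 446 = 941

CMXLI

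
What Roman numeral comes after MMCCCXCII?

MMCCCXCII = 2392, so the next integer is 2392 + 1 = 2393

MMCCCXCIII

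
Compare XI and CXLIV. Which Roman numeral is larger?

XI = 11
CXLIV = 144
144 is larger

CXLIV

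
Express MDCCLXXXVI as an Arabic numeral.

MDCCLXXXVI: M=1000, D=500, C=100, C=100, L=50, X=10, X=10, X=10, V=5, I=1
1000 + 500 + 100 + 100 + 50 + 10 + 10 + 10 + 5 + 1 = 1786

1786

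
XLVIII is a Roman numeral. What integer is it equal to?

XLVIII: XL=40, V=5, I=1, I=1, I=1
40 + 5 + 1 + 1 + 1 = 48

48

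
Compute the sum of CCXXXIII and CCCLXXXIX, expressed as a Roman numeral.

CCXXXIII = 233
CCCLXXXIX = 389
233 + 389 = 622

DCXXII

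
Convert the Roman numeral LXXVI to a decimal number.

LXXVI: L=50, X=10, X=10, V=5, I=1
50 + 10 + 10 + 5 + 1 = 76

76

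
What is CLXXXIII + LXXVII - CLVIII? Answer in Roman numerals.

CLXXXIII = 183, LXXVII = 77, CLVIII = 158
183 + 77 = 260
260 - 158 = 102

CII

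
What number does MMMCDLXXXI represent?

MMMCDLXXXI: M=1000, M=1000, M=1000, CD=400, L=50, X=10, X=10, X=10, I=1
1000 + 1000 + 1000 + 400 + 50 + 10 + 10 + 10 + 1 = 3481

3481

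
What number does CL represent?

CL: C=100, L=50
100 + 50 = 150

150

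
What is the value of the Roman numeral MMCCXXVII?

MMCCXXVII: M=1000, M=1000, C=100, C=100, X=10, X=10, V=5, I=1, I=1
1000 + 1000 + 100 + 100 + 10 + 10 + 5 + 1 + 1 = 2227

2227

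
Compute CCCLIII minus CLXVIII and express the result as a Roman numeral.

CCCLIII = 353
CLXVIII = 168
353 - 168 = 185

CLXXXV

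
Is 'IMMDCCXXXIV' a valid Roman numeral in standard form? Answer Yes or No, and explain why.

'IMMDCCXXXIV': Invalid subtractive combination: IM

No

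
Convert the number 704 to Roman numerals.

Convert 704 to Roman numerals:
  704 contains 1×500 (D)
  204 contains 2×100 (CC)
  4 contains 1×4 (IV)

DCCIV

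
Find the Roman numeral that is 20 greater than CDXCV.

CDXCV = 495
495 + 20 = 515

DXV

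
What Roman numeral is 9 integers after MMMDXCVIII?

MMMDXCVIII = 3598
3598 + 9 = 3607

MMMDCVII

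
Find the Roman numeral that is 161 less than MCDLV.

MCDLV = 1455
1455 - 161 = 1294

MCCXCIV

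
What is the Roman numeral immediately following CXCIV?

CXCIV = 194, so the next integer is 194 + 1 = 195

CXCV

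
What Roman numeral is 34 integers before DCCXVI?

DCCXVI = 716
716 - 34 = 682

DCLXXXII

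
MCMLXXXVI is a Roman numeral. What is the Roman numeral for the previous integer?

MCMLXXXVI = 1986, so the previous integer is 1986 - 1 = 1985

MCMLXXXV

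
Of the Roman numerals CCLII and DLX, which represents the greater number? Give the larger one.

CCLII = 252
DLX = 560
560 is larger

DLX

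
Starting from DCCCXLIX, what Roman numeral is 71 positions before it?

DCCCXLIX = 849
849 - 71 = 778

DCCLXXVIII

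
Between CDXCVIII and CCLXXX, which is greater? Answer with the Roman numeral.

CDXCVIII = 498
CCLXXX = 280
498 is larger

CDXCVIII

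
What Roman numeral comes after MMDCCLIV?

MMDCCLIV = 2754; next is 2755

MMDCCLV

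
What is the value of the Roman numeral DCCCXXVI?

DCCCXXVI: D=500, C=100, C=100, C=100, X=10, X=10, V=5, I=1
500 + 100 + 100 + 100 + 10 + 10 + 5 + 1 = 826

826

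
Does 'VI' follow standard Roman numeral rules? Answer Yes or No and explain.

'VI': Check the rules: uses only the symbols I, V, X, L, C, D, M; no symbol is repeated more than three times in a row; V, L and D each appear at most once; no smaller symbol precedes a larger one (values never increase from left to right). Value: V (5) + I (1) = 6. So it is a valid standard Roman numeral.

Yes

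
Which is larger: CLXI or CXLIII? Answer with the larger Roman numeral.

CLXI = 161
CXLIII = 143
161 is larger

CLXI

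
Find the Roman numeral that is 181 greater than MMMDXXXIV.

MMMDXXXIV = 3534
3534 + 181 = 3715

MMMDCCXV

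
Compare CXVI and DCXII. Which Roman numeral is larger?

CXVI = 116
DCXII = 612
612 is larger

DCXII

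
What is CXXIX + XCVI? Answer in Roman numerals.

CXXIX = 129
XCVI = 96
129 + 96 = 225

CCXXV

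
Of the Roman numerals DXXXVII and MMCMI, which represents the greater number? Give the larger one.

DXXXVII = 537
MMCMI = 2901
2901 is larger

MMCMI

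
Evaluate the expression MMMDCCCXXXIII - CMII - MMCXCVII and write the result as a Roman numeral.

MMMDCCCXXXIII = 3833, CMII = 902, MMCXCVII = 2197
3833 - 902 = 2931
2931 - 2197 = 734

DCCXXXIV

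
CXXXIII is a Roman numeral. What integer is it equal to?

CXXXIII: C=100, X=10, X=10, X=10, I=1, I=1, I=1
100 + 10 + 10 + 10 + 1 + 1 + 1 = 133

133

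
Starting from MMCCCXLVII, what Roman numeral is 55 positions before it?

MMCCCXLVII = 2347
2347 - 55 = 2292

MMCCXCII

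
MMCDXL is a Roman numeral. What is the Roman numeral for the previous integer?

MMCDXL = 2440, so the previous integer is 2440 - 1 = 2439

MMCDXXXIX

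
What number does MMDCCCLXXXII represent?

MMDCCCLXXXII: M=1000, M=1000, D=500, C=100, C=100, C=100, L=50, X=10, X=10, X=10, I=1, I=1
1000 + 1000 + 500 + 100 + 100 + 100 + 50 + 10 + 10 + 10 + 1 + 1 = 2882

2882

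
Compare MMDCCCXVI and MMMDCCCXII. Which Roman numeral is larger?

MMDCCCXVI = 2816
MMMDCCCXII = 3812
3812 is larger

MMMDCCCXII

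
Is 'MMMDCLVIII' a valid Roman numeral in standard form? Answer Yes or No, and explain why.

'MMMDCLVIII': Check the rules: uses only the symbols I, V, X, L, C, D, M; no symbol is repeated more than three times in a row; V, L and D each appear at most once; no smaller symbol precedes a larger one (values never increase from left to right). Value: M (1000) + M (1000) + M (1000) + D (500) + C (100) + L (50) + V (5) + I (1) + I (1) + I (1) = 3658. So it is a valid standard Roman numeral.

Yes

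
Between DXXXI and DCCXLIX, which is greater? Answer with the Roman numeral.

DXXXI = 531
DCCXLIX = 749
749 is larger

DCCXLIX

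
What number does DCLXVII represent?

DCLXVII: D=500, C=100, L=50, X=10, V=5, I=1, I=1
500 + 100 + 50 + 10 + 5 + 1 + 1 = 667

667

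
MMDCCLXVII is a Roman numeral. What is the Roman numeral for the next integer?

MMDCCLXVII = 2767, so the next integer is 2767 + 1 = 2768

MMDCCLXVIII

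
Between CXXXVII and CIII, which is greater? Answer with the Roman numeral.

CXXXVII = 137
CIII = 103
137 is larger

CXXXVII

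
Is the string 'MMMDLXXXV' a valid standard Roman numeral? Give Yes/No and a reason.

'MMMDLXXXV': Check the rules: uses only the symbols I, V, X, L, C, D, M; no symbol is repeated more than three times in a row; V, L and D each appear at most once; no smaller symbol precedes a larger one (values never increase from left to right). Value: M (1000) + M (1000) + M (1000) + D (500) + L (50) + X (10) + X (10) + X (10) + V (5) = 3585. So it is a valid standard Roman numeral.

Yes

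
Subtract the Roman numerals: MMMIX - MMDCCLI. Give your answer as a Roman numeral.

MMMIX = 3009
MMDCCLI = 2751
3009 - 2751 = 258

CCLVIII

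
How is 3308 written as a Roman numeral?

Convert 3308 to Roman numerals:
  3308 contains 3×1000 (MMM)
  308 contains 3×100 (CCC)
  8 contains 1×5 (V)
  3 contains 3×1 (III)

MMMCCCVIII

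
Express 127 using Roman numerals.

Convert 127 to Roman numerals:
  127 contains 1×100 (C)
  27 contains 2×10 (XX)
  7 contains 1×5 (V)
  2 contains 2×1 (II)

CXXVII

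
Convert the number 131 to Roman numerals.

Convert 131 to Roman numerals:
  131 contains 1×100 (C)
  31 contains 3×10 (XXX)
  1 contains 1×1 (I)

CXXXI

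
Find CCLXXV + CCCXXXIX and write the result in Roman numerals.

CCLXXV = 275
CCCXXXIX = 339
275 + 339 = 614

DCXIV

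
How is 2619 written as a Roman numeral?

Convert 2619 to Roman numerals:
  2619 contains 2×1000 (MM)
  619 contains 1×500 (D)
  119 contains 1×100 (C)
  19 contains 1×10 (X)
  9 contains 1×9 (IX)

MMDCXIX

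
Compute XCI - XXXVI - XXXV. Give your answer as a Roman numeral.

XCI = 91, XXXVI = 36, XXXV = 35
91 - 36 = 55
55 - 35 = 20

XX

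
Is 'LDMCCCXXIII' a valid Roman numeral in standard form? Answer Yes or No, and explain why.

'LDMCCCXXIII': Invalid subtractive combination: LD

No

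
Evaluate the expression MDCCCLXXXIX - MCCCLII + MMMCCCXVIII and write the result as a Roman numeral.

MDCCCLXXXIX = 1889, MCCCLII = 1352, MMMCCCXVIII = 3318
1889 - 1352 = 537
537 + 3318 = 3855

MMMDCCCLV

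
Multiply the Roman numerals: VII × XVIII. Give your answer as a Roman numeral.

VII = 7
XVIII = 18
7 × 18 = 126

CXXVI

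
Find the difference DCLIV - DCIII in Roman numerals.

DCLIV = 654
DCIII = 603
654 - 603 = 51

LI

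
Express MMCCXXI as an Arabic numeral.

MMCCXXI: M=1000, M=1000, C=100, C=100, X=10, X=10, I=1
1000 + 1000 + 100 + 100 + 10 + 10 + 1 = 2221

2221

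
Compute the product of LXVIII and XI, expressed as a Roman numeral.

LXVIII = 68
XI = 11
68 × 11 = 748

DCCXLVIII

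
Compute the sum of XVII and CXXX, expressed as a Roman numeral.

XVII = 17
CXXX = 130
17 + 130 = 147

CXLVII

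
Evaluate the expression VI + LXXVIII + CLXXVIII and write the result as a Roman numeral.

VI = 6, LXXVIII = 78, CLXXVIII = 178
6 + 78 = 84
84 + 178 = 262

CCLXII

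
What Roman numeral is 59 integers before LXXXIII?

LXXXIII = 83
83 - 59 = 24

XXIV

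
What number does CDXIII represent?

CDXIII: CD=400, X=10, I=1, I=1, I=1
400 + 10 + 1 + 1 + 1 = 413

413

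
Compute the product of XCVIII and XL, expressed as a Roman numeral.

XCVIII = 98
XL = 40
98 × 40 = 3920

MMMCMXX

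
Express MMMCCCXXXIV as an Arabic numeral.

MMMCCCXXXIV: M=1000, M=1000, M=1000, C=100, C=100, C=100, X=10, X=10, X=10, IV=4
1000 + 1000 + 1000 + 100 + 100 + 100 + 10 + 10 + 10 + 4 = 3334

3334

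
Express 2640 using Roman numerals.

Convert 2640 to Roman numerals:
  2640 contains 2×1000 (MM)
  640 contains 1×500 (D)
  140 contains 1×100 (C)
  40 contains 1×40 (XL)

MMDCXL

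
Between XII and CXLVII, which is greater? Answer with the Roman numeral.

XII = 12
CXLVII = 147
147 is larger

CXLVII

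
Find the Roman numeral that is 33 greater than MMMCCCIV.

MMMCCCIV = 3304
3304 + 33 = 3337

MMMCCCXXXVII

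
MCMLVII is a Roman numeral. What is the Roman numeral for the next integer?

MCMLVII = 1957, so the next integer is 1957 + 1 = 1958

MCMLVIII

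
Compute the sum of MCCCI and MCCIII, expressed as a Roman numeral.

MCCCI = 1301
MCCIII = 1203
1301 + 1203 = 2504

MMDIV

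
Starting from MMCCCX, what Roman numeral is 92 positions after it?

MMCCCX = 2310
2310 + 92 = 2402

MMCDII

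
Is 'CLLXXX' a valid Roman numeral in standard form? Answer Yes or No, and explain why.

'CLLXXX': L should not appear more than once

No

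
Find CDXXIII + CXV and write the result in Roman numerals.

CDXXIII = 423
CXV = 115
423 + 115 = 538

DXXXVIII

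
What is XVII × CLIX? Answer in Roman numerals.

XVII = 17
CLIX = 159
17 × 159 = 2703

MMDCCIII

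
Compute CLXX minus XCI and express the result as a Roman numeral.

CLXX = 170
XCI = 91
170 - 91 = 79

LXXIX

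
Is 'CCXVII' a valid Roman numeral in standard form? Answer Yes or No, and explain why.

'CCXVII': Check the rules: uses only the symbols I, V, X, L, C, D, M; no symbol is repeated more than three times in a row; V, L and D each appear at most once; no smaller symbol precedes a larger one (values never increase from left to right). Value: C (100) + C (100) + X (10) + V (5) + I (1) + I (1) = 217. So it is a valid standard Roman numeral.

Yes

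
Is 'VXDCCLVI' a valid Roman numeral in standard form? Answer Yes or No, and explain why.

'VXDCCLVI': V should not appear more than once

No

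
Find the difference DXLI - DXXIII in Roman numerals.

DXLI = 541
DXXIII = 523
541 - 523 = 18

XVIII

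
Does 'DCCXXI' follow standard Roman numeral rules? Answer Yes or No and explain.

'DCCXXI': Check the rules: uses only the symbols I, V, X, L, C, D, M; no symbol is repeated more than three times in a row; V, L and D each appear at most once; no smaller symbol precedes a larger one (values never increase from left to right). Value: D (500) + C (100) + C (100) + X (10) + X (10) + I (1) = 721. So it is a valid standard Roman numeral.

Yes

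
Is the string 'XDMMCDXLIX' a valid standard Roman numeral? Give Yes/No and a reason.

'XDMMCDXLIX': D should not appear more than once

No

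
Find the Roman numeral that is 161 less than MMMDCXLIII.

MMMDCXLIII = 3643
3643 - 161 = 3482

MMMCDLXXXII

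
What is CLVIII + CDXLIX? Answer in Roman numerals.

CLVIII = 158
CDXLIX = 449
158 + 449 = 607

DCVII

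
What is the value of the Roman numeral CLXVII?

CLXVII: C=100, L=50, X=10, V=5, I=1, I=1
100 + 50 + 10 + 5 + 1 + 1 = 167

167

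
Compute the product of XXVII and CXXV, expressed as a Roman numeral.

XXVII = 27
CXXV = 125
27 × 125 = 3375

MMMCCCLXXV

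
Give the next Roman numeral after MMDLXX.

MMDLXX = 2570, so the next integer is 2570 + 1 = 2571

MMDLXXI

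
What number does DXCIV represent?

DXCIV: D=500, XC=90, IV=4
500 + 90 + 4 = 594

594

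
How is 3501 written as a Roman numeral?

Convert 3501 to Roman numerals:
  3501 contains 3×1000 (MMM)
  501 contains 1×500 (D)
  1 contains 1×1 (I)

MMMDI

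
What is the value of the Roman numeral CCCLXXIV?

CCCLXXIV: C=100, C=100, C=100, L=50, X=10, X=10, IV=4
100 + 100 + 100 + 50 + 10 + 10 + 4 = 374

374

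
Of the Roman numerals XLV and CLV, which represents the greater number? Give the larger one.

XLV = 45
CLV = 155
155 is larger

CLV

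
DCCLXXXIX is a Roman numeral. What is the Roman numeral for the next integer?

DCCLXXXIX = 789, so the next integer is 789 + 1 = 790

DCCXC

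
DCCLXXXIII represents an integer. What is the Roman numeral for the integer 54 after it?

DCCLXXXIII = 783
783 + 54 = 837

DCCCXXXVII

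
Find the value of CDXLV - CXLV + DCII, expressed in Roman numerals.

CDXLV = 445, CXLV = 145, DCII = 602
445 - 145 = 300
300 + 602 = 902

CMII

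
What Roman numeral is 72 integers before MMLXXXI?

MMLXXXI = 2081
2081 - 72 = 2009

MMIX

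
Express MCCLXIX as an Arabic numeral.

MCCLXIX: M=1000, C=100, C=100, L=50, X=10, IX=9
1000 + 100 + 100 + 50 + 10 + 9 = 1269

1269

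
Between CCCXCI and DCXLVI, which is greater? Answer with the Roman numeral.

CCCXCI = 391
DCXLVI = 646
646 is larger

DCXLVI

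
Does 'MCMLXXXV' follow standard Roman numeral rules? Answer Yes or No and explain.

'MCMLXXXV': Check the rules: uses only the symbols I, V, X, L, C, D, M; no symbol is repeated more than three times in a row; V, L and D each appear at most once; the only place a smaller symbol precedes a larger one is the allowed subtractive pair CM, the symbol right after such a pair (if any) is smaller than the pair's first symbol, and otherwise the values never increase from left to right. Value: M (1000) + CM (900) + L (50) + X (10) + X (10) + X (10) + V (5) = 1985. So it is a valid standard Roman numeral.

Yes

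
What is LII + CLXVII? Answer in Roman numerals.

LII = 52
CLXVII = 167
52 + 167 = 219

CCXIX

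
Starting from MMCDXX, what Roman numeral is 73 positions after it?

MMCDXX = 2420
2420 + 73 = 2493

MMCDXCIII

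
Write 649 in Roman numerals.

Convert 649 to Roman numerals:
  649 contains 1×500 (D)
  149 contains 1×100 (C)
  49 contains 1×40 (XL)
  9 contains 1×9 (IX)

DCXLIX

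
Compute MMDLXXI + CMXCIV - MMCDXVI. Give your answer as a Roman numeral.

MMDLXXI = 2571, CMXCIV = 994, MMCDXVI = 2416
2571 + 994 = 3565
3565 - 2416 = 1149

MCXLIX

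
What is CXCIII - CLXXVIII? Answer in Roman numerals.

CXCIII = 193
CLXXVIII = 178
193 - 178 = 15

XV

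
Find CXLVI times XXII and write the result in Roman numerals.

CXLVI = 146
XXII = 22
146 × 22 = 3212

MMMCCXII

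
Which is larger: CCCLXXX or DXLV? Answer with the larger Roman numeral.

CCCLXXX = 380
DXLV = 545
545 is larger

DXLV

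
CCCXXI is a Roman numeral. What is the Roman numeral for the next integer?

CCCXXI = 321, so the next integer is 321 + 1 = 322

CCCXXII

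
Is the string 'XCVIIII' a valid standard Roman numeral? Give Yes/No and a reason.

'XCVIIII': More than 3 consecutive I's

No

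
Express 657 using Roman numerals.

Convert 657 to Roman numerals:
  657 contains 1×500 (D)
  157 contains 1×100 (C)
  57 contains 1×50 (L)
  7 contains 1×5 (V)
  2 contains 2×1 (II)

DCLVII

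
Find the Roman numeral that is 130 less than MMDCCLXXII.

MMDCCLXXII = 2772
2772 - 130 = 2642

MMDCXLII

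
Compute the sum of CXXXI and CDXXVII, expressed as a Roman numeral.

CXXXI = 131
CDXXVII = 427
131 + 427 = 558

DLVIII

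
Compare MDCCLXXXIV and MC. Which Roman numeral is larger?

MDCCLXXXIV = 1784
MC = 1100
1784 is larger

MDCCLXXXIV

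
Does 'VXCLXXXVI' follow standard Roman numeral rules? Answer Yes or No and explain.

'VXCLXXXVI': V should not appear more than once

No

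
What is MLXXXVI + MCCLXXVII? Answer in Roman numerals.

MLXXXVI = 1086
MCCLXXVII = 1277
1086 + 1277 = 2363

MMCCCLXIII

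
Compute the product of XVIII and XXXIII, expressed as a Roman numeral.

XVIII = 18
XXXIII = 33
18 × 33 = 594

DXCIV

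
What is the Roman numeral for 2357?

Convert 2357 to Roman numerals:
  2357 contains 2×1000 (MM)
  357 contains 3×100 (CCC)
  57 contains 1×50 (L)
  7 contains 1×5 (V)
  2 contains 2×1 (II)

MMCCCLVII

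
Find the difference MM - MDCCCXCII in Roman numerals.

MM = 2000
MDCCCXCII = 1892
2000 - 1892 = 108

CVIII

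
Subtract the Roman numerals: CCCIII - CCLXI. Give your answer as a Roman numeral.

CCCIII = 303
CCLXI = 261
303 - 261 = 42

XLII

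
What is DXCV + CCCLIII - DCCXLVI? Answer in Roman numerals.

DXCV = 595, CCCLIII = 353, DCCXLVI = 746
595 + 353 = 948
948 - 746 = 202

CCII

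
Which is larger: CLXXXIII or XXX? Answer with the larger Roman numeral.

CLXXXIII = 183
XXX = 30
183 is larger

CLXXXIII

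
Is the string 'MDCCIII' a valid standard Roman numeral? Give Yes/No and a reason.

'MDCCIII': Check the rules: uses only the symbols I, V, X, L, C, D, M; no symbol is repeated more than three times in a row; V, L and D each appear at most once; no smaller symbol precedes a larger one (values never increase from left to right). Value: M (1000) + D (500) + C (100) + C (100) + I (1) + I (1) + I (1) = 1703. So it is a valid standard Roman numeral.

Yes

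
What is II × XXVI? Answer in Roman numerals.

II = 2
XXVI = 26
2 × 26 = 52

LII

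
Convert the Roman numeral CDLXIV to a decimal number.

CDLXIV: CD=400, L=50, X=10, IV=4
400 + 50 + 10 + 4 = 464

464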